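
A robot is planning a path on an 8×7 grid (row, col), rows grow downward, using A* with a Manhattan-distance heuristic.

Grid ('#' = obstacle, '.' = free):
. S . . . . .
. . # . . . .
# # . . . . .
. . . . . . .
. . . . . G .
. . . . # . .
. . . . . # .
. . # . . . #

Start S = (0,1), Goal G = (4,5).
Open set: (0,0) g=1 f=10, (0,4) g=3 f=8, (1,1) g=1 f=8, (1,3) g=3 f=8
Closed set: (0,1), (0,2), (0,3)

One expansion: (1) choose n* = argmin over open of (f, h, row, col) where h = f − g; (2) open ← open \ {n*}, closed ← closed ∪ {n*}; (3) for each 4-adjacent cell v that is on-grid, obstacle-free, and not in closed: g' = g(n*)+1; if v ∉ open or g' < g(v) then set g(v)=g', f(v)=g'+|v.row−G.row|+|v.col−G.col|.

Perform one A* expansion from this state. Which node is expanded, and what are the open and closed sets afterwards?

step 1: expand (0,4) (f=8, h=5) → closed; open now [(0,0) g=1 f=10, (0,5) g=4 f=8, (1,1) g=1 f=8, (1,3) g=3 f=8, (1,4) g=4 f=8]

expanded=(0,4); open=[(0,0) g=1 f=10, (0,5) g=4 f=8, (1,1) g=1 f=8, (1,3) g=3 f=8, (1,4) g=4 f=8]; closed=[(0,1), (0,2), (0,3), (0,4)]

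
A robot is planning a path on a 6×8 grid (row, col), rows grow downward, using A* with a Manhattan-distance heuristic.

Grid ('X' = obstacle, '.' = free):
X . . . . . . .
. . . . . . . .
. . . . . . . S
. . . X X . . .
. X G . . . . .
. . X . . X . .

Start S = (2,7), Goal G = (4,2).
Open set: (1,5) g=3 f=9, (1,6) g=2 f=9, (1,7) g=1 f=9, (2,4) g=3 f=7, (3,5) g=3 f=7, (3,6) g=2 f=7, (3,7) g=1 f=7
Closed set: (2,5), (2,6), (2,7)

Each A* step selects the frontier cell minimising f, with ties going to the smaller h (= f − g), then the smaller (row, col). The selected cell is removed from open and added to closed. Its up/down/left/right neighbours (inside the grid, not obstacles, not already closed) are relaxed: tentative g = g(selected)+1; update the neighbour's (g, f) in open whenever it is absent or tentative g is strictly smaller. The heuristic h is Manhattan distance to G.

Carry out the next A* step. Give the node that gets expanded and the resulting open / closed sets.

expanded=(2,4); open=[(1,4) g=4 f=9, (1,5) g=3 f=9, (1,6) g=2 f=9, (1,7) g=1 f=9, (2,3) g=4 f=7, (3,5) g=3 f=7, (3,6) g=2 f=7, (3,7) g=1 f=7]; closed=[(2,4), (2,5), (2,6), (2,7)]

step 1: expand (2,4) (f=7, h=4) → closed; open now [(1,4) g=4 f=9, (1,5) g=3 f=9, (1,6) g=2 f=9, (1,7) g=1 f=9, (2,3) g=4 f=7, (3,5) g=3 f=7, (3,6) g=2 f=7, (3,7) g=1 f=7]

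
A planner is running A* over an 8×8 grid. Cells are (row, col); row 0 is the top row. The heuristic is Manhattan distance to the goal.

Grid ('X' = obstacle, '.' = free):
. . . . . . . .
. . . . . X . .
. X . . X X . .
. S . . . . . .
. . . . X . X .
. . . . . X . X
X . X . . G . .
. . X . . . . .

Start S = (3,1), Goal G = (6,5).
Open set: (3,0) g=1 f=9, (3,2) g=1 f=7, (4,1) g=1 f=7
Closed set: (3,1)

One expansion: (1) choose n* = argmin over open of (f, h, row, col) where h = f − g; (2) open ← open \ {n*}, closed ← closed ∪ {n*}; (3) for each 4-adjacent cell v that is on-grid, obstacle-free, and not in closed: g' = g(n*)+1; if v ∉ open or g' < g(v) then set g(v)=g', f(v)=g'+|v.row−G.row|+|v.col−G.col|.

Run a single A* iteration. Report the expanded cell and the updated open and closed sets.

step 1: expand (3,2) (f=7, h=6) → closed; open now [(2,2) g=2 f=9, (3,0) g=1 f=9, (3,3) g=2 f=7, (4,1) g=1 f=7, (4,2) g=2 f=7]

expanded=(3,2); open=[(2,2) g=2 f=9, (3,0) g=1 f=9, (3,3) g=2 f=7, (4,1) g=1 f=7, (4,2) g=2 f=7]; closed=[(3,1), (3,2)]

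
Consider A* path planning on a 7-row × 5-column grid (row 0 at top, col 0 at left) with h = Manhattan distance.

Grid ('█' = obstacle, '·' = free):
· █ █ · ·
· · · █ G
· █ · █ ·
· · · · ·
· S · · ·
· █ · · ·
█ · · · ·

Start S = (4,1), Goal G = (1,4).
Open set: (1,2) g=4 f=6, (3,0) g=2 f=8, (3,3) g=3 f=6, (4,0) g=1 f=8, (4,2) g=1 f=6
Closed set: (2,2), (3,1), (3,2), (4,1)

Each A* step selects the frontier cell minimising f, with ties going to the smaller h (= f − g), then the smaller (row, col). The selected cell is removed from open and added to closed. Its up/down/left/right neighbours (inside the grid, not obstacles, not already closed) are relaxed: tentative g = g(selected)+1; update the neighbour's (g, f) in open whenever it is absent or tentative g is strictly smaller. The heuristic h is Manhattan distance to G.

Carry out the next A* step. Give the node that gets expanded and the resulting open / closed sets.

step 1: expand (1,2) (f=6, h=2) → closed; open now [(1,1) g=5 f=8, (3,0) g=2 f=8, (3,3) g=3 f=6, (4,0) g=1 f=8, (4,2) g=1 f=6]

expanded=(1,2); open=[(1,1) g=5 f=8, (3,0) g=2 f=8, (3,3) g=3 f=6, (4,0) g=1 f=8, (4,2) g=1 f=6]; closed=[(1,2), (2,2), (3,1), (3,2), (4,1)]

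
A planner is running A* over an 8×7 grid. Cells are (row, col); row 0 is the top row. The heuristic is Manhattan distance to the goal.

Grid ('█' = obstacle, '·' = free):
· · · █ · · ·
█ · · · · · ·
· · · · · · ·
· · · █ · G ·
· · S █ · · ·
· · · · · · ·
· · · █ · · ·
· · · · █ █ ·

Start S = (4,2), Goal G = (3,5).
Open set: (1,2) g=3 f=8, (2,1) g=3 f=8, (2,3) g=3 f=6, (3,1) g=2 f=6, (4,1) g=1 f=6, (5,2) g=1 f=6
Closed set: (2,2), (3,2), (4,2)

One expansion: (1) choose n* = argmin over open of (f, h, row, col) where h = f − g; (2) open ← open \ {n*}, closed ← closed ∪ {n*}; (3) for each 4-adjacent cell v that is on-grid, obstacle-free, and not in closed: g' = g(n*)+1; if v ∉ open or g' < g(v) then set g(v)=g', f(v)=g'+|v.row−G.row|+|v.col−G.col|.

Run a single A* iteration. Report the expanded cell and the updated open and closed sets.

step 1: expand (2,3) (f=6, h=3) → closed; open now [(1,2) g=3 f=8, (1,3) g=4 f=8, (2,1) g=3 f=8, (2,4) g=4 f=6, (3,1) g=2 f=6, (4,1) g=1 f=6, (5,2) g=1 f=6]

expanded=(2,3); open=[(1,2) g=3 f=8, (1,3) g=4 f=8, (2,1) g=3 f=8, (2,4) g=4 f=6, (3,1) g=2 f=6, (4,1) g=1 f=6, (5,2) g=1 f=6]; closed=[(2,2), (2,3), (3,2), (4,2)]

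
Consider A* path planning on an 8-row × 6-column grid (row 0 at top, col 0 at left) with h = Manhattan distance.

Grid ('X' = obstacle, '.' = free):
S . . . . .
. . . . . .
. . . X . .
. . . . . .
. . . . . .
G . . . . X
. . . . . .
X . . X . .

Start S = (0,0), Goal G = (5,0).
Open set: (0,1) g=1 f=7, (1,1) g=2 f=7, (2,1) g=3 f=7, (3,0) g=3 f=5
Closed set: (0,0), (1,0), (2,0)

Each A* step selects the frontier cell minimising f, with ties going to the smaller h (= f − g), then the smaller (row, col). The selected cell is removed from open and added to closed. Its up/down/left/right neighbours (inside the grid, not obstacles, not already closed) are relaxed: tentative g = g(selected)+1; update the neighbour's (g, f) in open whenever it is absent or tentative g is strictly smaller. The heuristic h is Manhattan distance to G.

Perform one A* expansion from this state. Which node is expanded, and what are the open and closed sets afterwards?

step 1: expand (3,0) (f=5, h=2) → closed; open now [(0,1) g=1 f=7, (1,1) g=2 f=7, (2,1) g=3 f=7, (3,1) g=4 f=7, (4,0) g=4 f=5]

expanded=(3,0); open=[(0,1) g=1 f=7, (1,1) g=2 f=7, (2,1) g=3 f=7, (3,1) g=4 f=7, (4,0) g=4 f=5]; closed=[(0,0), (1,0), (2,0), (3,0)]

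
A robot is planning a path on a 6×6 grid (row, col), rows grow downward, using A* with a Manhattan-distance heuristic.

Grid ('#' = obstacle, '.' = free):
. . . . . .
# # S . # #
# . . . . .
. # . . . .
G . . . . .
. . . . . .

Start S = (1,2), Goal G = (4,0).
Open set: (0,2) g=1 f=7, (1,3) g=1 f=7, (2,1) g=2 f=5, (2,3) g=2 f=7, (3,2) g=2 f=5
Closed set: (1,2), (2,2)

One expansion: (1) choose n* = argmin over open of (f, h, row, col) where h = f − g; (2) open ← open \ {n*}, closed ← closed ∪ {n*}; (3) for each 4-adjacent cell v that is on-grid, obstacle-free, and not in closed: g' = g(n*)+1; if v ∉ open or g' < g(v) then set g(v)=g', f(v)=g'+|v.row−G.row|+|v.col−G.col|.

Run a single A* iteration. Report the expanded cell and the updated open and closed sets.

step 1: expand (2,1) (f=5, h=3) → closed; open now [(0,2) g=1 f=7, (1,3) g=1 f=7, (2,3) g=2 f=7, (3,2) g=2 f=5]

expanded=(2,1); open=[(0,2) g=1 f=7, (1,3) g=1 f=7, (2,3) g=2 f=7, (3,2) g=2 f=5]; closed=[(1,2), (2,1), (2,2)]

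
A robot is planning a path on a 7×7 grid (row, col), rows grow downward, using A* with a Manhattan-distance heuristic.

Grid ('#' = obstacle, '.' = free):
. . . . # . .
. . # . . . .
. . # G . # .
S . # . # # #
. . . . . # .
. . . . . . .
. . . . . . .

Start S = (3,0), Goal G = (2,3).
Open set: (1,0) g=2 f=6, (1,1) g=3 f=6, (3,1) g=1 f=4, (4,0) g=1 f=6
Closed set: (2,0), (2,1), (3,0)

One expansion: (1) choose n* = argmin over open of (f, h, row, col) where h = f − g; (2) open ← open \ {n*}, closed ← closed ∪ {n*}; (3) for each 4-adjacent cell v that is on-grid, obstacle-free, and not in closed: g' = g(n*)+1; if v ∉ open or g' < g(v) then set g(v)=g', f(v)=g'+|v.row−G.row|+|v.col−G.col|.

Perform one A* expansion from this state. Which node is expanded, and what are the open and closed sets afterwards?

expanded=(3,1); open=[(1,0) g=2 f=6, (1,1) g=3 f=6, (4,0) g=1 f=6, (4,1) g=2 f=6]; closed=[(2,0), (2,1), (3,0), (3,1)]

step 1: expand (3,1) (f=4, h=3) → closed; open now [(1,0) g=2 f=6, (1,1) g=3 f=6, (4,0) g=1 f=6, (4,1) g=2 f=6]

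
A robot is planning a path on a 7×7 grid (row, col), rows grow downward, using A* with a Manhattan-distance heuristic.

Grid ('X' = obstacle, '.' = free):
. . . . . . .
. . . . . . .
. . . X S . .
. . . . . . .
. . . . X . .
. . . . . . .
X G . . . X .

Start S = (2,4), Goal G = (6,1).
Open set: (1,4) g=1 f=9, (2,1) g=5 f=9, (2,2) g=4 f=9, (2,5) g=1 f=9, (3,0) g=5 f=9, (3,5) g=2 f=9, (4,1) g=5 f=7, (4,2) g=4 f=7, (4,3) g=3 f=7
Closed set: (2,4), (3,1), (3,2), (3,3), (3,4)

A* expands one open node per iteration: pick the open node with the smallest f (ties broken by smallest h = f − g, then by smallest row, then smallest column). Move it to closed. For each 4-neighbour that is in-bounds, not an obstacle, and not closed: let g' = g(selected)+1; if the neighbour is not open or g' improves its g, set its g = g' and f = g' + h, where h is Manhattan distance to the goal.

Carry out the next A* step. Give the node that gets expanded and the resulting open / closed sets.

expanded=(4,1); open=[(1,4) g=1 f=9, (2,1) g=5 f=9, (2,2) g=4 f=9, (2,5) g=1 f=9, (3,0) g=5 f=9, (3,5) g=2 f=9, (4,0) g=6 f=9, (4,2) g=4 f=7, (4,3) g=3 f=7, (5,1) g=6 f=7]; closed=[(2,4), (3,1), (3,2), (3,3), (3,4), (4,1)]

step 1: expand (4,1) (f=7, h=2) → closed; open now [(1,4) g=1 f=9, (2,1) g=5 f=9, (2,2) g=4 f=9, (2,5) g=1 f=9, (3,0) g=5 f=9, (3,5) g=2 f=9, (4,0) g=6 f=9, (4,2) g=4 f=7, (4,3) g=3 f=7, (5,1) g=6 f=7]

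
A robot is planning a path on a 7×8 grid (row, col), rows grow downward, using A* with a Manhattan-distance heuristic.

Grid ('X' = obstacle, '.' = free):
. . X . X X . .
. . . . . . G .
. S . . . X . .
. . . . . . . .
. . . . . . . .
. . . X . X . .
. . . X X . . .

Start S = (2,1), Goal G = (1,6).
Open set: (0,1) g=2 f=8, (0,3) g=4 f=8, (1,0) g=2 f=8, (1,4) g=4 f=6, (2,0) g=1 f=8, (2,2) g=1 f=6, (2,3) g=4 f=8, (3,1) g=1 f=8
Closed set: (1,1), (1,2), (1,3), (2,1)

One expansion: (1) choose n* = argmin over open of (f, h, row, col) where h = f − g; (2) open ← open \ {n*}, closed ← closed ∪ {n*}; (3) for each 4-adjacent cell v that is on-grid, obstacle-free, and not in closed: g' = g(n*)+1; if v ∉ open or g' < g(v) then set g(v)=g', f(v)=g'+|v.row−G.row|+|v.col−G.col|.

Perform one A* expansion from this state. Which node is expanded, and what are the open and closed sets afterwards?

expanded=(1,4); open=[(0,1) g=2 f=8, (0,3) g=4 f=8, (1,0) g=2 f=8, (1,5) g=5 f=6, (2,0) g=1 f=8, (2,2) g=1 f=6, (2,3) g=4 f=8, (2,4) g=5 f=8, (3,1) g=1 f=8]; closed=[(1,1), (1,2), (1,3), (1,4), (2,1)]

step 1: expand (1,4) (f=6, h=2) → closed; open now [(0,1) g=2 f=8, (0,3) g=4 f=8, (1,0) g=2 f=8, (1,5) g=5 f=6, (2,0) g=1 f=8, (2,2) g=1 f=6, (2,3) g=4 f=8, (2,4) g=5 f=8, (3,1) g=1 f=8]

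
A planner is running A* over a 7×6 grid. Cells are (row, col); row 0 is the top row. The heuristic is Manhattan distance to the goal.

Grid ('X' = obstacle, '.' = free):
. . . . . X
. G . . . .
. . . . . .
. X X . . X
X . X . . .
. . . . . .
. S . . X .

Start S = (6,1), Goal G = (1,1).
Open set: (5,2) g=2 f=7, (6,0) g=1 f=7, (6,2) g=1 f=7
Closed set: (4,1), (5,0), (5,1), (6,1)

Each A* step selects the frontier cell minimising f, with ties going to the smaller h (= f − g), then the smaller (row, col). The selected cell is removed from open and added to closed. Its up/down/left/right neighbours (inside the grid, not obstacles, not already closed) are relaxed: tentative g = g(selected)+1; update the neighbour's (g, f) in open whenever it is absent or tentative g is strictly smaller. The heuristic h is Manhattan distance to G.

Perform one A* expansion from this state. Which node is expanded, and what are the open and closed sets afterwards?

step 1: expand (5,2) (f=7, h=5) → closed; open now [(5,3) g=3 f=9, (6,0) g=1 f=7, (6,2) g=1 f=7]

expanded=(5,2); open=[(5,3) g=3 f=9, (6,0) g=1 f=7, (6,2) g=1 f=7]; closed=[(4,1), (5,0), (5,1), (5,2), (6,1)]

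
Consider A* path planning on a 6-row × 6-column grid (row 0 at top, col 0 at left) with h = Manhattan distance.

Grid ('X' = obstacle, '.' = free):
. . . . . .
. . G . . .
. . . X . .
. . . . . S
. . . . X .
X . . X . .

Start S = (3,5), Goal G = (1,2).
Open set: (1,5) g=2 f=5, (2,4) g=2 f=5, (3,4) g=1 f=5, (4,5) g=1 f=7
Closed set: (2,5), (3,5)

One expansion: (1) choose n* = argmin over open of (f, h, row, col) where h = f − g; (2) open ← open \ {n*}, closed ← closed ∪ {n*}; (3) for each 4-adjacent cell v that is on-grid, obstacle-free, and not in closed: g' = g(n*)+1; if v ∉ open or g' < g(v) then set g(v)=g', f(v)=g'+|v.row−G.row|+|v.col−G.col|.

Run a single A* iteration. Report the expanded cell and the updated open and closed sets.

expanded=(1,5); open=[(0,5) g=3 f=7, (1,4) g=3 f=5, (2,4) g=2 f=5, (3,4) g=1 f=5, (4,5) g=1 f=7]; closed=[(1,5), (2,5), (3,5)]

step 1: expand (1,5) (f=5, h=3) → closed; open now [(0,5) g=3 f=7, (1,4) g=3 f=5, (2,4) g=2 f=5, (3,4) g=1 f=5, (4,5) g=1 f=7]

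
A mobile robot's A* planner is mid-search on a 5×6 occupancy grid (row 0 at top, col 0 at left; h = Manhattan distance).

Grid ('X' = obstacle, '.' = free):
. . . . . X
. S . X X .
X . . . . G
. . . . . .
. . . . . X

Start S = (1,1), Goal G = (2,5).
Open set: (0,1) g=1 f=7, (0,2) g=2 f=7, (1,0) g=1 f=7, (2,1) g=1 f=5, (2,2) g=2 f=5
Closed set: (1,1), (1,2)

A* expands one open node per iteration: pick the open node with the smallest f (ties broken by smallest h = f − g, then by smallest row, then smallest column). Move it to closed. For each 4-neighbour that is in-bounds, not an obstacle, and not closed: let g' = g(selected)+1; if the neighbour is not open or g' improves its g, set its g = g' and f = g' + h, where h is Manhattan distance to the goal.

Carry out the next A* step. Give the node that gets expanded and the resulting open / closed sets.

expanded=(2,2); open=[(0,1) g=1 f=7, (0,2) g=2 f=7, (1,0) g=1 f=7, (2,1) g=1 f=5, (2,3) g=3 f=5, (3,2) g=3 f=7]; closed=[(1,1), (1,2), (2,2)]

step 1: expand (2,2) (f=5, h=3) → closed; open now [(0,1) g=1 f=7, (0,2) g=2 f=7, (1,0) g=1 f=7, (2,1) g=1 f=5, (2,3) g=3 f=5, (3,2) g=3 f=7]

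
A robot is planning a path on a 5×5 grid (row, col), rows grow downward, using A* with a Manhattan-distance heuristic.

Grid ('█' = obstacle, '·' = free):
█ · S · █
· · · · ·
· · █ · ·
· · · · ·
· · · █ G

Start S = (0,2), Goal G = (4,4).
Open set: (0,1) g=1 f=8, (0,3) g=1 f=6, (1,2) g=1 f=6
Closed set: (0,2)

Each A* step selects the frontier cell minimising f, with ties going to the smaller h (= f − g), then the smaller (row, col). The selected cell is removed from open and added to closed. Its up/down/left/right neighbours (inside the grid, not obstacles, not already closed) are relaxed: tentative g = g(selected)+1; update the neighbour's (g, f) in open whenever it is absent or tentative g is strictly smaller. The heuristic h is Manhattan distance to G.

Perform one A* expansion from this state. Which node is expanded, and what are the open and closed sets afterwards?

step 1: expand (0,3) (f=6, h=5) → closed; open now [(0,1) g=1 f=8, (1,2) g=1 f=6, (1,3) g=2 f=6]

expanded=(0,3); open=[(0,1) g=1 f=8, (1,2) g=1 f=6, (1,3) g=2 f=6]; closed=[(0,2), (0,3)]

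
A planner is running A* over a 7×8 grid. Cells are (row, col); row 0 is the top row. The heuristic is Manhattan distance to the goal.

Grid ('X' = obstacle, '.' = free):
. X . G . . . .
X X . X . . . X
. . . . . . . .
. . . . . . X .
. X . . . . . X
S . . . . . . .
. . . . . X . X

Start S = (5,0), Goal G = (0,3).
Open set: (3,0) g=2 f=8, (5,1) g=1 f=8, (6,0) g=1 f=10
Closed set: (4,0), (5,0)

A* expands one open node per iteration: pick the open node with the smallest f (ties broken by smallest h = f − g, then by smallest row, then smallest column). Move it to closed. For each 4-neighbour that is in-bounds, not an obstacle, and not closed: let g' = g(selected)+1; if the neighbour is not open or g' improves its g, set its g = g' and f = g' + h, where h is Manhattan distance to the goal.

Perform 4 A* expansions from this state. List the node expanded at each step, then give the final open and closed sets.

step 1: expand (3,0) (f=8, h=6) → closed; open now [(2,0) g=3 f=8, (3,1) g=3 f=8, (5,1) g=1 f=8, (6,0) g=1 f=10]
step 2: expand (2,0) (f=8, h=5) → closed; open now [(2,1) g=4 f=8, (3,1) g=3 f=8, (5,1) g=1 f=8, (6,0) g=1 f=10]
step 3: expand (2,1) (f=8, h=4) → closed; open now [(2,2) g=5 f=8, (3,1) g=3 f=8, (5,1) g=1 f=8, (6,0) g=1 f=10]
step 4: expand (2,2) (f=8, h=3) → closed; open now [(1,2) g=6 f=8, (2,3) g=6 f=8, (3,1) g=3 f=8, (3,2) g=6 f=10, (5,1) g=1 f=8, (6,0) g=1 f=10]

order=[(3,0) → (2,0) → (2,1) → (2,2)]; open=[(1,2) g=6 f=8, (2,3) g=6 f=8, (3,1) g=3 f=8, (3,2) g=6 f=10, (5,1) g=1 f=8, (6,0) g=1 f=10]; closed=[(2,0), (2,1), (2,2), (3,0), (4,0), (5,0)]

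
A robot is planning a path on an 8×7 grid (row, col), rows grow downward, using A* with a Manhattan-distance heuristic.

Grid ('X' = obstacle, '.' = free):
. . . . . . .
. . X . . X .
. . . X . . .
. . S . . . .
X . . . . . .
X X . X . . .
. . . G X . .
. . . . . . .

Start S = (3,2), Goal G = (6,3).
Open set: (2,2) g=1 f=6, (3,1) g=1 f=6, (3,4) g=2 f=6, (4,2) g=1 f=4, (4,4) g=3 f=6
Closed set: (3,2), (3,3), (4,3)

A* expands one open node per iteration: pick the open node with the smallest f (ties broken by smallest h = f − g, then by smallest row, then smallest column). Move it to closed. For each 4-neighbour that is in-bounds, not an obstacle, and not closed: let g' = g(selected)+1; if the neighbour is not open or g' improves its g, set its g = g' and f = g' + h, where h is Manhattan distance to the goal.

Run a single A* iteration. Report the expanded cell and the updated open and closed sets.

step 1: expand (4,2) (f=4, h=3) → closed; open now [(2,2) g=1 f=6, (3,1) g=1 f=6, (3,4) g=2 f=6, (4,1) g=2 f=6, (4,4) g=3 f=6, (5,2) g=2 f=4]

expanded=(4,2); open=[(2,2) g=1 f=6, (3,1) g=1 f=6, (3,4) g=2 f=6, (4,1) g=2 f=6, (4,4) g=3 f=6, (5,2) g=2 f=4]; closed=[(3,2), (3,3), (4,2), (4,3)]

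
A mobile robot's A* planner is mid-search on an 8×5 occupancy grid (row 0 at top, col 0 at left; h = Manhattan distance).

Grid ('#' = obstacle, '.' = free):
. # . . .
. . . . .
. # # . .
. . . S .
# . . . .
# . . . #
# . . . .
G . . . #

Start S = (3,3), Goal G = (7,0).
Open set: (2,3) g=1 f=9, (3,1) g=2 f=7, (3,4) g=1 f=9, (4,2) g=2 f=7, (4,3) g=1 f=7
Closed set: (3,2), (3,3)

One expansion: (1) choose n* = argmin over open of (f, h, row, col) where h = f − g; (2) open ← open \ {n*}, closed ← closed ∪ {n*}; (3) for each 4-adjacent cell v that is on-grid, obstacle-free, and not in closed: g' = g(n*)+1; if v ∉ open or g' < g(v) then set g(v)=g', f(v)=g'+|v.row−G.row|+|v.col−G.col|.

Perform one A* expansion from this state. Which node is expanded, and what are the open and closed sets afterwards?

step 1: expand (3,1) (f=7, h=5) → closed; open now [(2,3) g=1 f=9, (3,0) g=3 f=7, (3,4) g=1 f=9, (4,1) g=3 f=7, (4,2) g=2 f=7, (4,3) g=1 f=7]

expanded=(3,1); open=[(2,3) g=1 f=9, (3,0) g=3 f=7, (3,4) g=1 f=9, (4,1) g=3 f=7, (4,2) g=2 f=7, (4,3) g=1 f=7]; closed=[(3,1), (3,2), (3,3)]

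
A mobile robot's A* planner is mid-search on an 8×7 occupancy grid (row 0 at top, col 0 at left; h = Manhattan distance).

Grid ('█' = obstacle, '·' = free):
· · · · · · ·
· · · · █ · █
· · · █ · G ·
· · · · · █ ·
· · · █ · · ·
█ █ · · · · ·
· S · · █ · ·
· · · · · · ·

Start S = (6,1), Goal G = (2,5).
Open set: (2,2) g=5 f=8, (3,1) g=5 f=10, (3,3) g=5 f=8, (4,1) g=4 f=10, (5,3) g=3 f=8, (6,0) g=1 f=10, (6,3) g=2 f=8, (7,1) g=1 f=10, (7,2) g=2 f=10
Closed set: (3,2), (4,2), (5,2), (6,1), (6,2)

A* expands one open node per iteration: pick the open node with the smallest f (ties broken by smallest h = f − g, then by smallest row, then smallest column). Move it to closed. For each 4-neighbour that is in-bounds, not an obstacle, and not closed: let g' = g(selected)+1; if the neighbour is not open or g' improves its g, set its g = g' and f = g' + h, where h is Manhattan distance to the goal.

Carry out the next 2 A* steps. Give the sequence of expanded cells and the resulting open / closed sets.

order=[(2,2) → (3,3)]; open=[(1,2) g=6 f=10, (2,1) g=6 f=10, (3,1) g=5 f=10, (3,4) g=6 f=8, (4,1) g=4 f=10, (5,3) g=3 f=8, (6,0) g=1 f=10, (6,3) g=2 f=8, (7,1) g=1 f=10, (7,2) g=2 f=10]; closed=[(2,2), (3,2), (3,3), (4,2), (5,2), (6,1), (6,2)]

step 1: expand (2,2) (f=8, h=3) → closed; open now [(1,2) g=6 f=10, (2,1) g=6 f=10, (3,1) g=5 f=10, (3,3) g=5 f=8, (4,1) g=4 f=10, (5,3) g=3 f=8, (6,0) g=1 f=10, (6,3) g=2 f=8, (7,1) g=1 f=10, (7,2) g=2 f=10]
step 2: expand (3,3) (f=8, h=3) → closed; open now [(1,2) g=6 f=10, (2,1) g=6 f=10, (3,1) g=5 f=10, (3,4) g=6 f=8, (4,1) g=4 f=10, (5,3) g=3 f=8, (6,0) g=1 f=10, (6,3) g=2 f=8, (7,1) g=1 f=10, (7,2) g=2 f=10]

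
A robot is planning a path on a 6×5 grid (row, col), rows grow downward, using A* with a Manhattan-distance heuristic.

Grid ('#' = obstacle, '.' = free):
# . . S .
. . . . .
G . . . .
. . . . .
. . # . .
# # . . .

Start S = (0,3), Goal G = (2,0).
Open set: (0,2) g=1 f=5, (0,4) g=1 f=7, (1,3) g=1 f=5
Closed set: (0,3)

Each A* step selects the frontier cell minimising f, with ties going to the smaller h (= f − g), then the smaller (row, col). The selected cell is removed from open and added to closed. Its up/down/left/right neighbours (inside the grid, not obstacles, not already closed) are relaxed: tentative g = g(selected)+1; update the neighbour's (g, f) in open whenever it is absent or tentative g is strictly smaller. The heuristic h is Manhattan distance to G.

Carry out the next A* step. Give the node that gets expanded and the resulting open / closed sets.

step 1: expand (0,2) (f=5, h=4) → closed; open now [(0,1) g=2 f=5, (0,4) g=1 f=7, (1,2) g=2 f=5, (1,3) g=1 f=5]

expanded=(0,2); open=[(0,1) g=2 f=5, (0,4) g=1 f=7, (1,2) g=2 f=5, (1,3) g=1 f=5]; closed=[(0,2), (0,3)]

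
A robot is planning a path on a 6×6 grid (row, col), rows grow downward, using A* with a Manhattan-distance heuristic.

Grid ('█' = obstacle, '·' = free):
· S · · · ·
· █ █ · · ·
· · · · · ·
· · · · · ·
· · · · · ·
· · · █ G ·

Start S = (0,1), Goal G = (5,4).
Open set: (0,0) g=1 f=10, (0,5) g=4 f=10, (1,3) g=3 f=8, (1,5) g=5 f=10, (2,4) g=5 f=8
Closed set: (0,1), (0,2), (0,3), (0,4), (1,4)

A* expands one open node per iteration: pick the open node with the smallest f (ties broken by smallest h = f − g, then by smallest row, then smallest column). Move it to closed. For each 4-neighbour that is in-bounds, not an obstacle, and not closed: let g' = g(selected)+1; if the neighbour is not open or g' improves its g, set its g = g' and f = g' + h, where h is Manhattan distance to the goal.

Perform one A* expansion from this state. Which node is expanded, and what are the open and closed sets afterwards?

step 1: expand (2,4) (f=8, h=3) → closed; open now [(0,0) g=1 f=10, (0,5) g=4 f=10, (1,3) g=3 f=8, (1,5) g=5 f=10, (2,3) g=6 f=10, (2,5) g=6 f=10, (3,4) g=6 f=8]

expanded=(2,4); open=[(0,0) g=1 f=10, (0,5) g=4 f=10, (1,3) g=3 f=8, (1,5) g=5 f=10, (2,3) g=6 f=10, (2,5) g=6 f=10, (3,4) g=6 f=8]; closed=[(0,1), (0,2), (0,3), (0,4), (1,4), (2,4)]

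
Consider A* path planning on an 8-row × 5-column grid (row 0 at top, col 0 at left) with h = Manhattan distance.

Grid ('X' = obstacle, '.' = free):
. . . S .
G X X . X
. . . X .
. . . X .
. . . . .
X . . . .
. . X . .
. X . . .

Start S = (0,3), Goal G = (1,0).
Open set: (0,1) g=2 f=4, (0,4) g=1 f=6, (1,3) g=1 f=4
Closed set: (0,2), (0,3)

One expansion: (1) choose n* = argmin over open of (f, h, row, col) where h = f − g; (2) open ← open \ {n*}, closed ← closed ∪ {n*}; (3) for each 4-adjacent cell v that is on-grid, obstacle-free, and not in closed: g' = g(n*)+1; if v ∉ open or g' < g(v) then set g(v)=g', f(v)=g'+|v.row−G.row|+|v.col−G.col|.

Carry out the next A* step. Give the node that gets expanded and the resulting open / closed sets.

expanded=(0,1); open=[(0,0) g=3 f=4, (0,4) g=1 f=6, (1,3) g=1 f=4]; closed=[(0,1), (0,2), (0,3)]

step 1: expand (0,1) (f=4, h=2) → closed; open now [(0,0) g=3 f=4, (0,4) g=1 f=6, (1,3) g=1 f=4]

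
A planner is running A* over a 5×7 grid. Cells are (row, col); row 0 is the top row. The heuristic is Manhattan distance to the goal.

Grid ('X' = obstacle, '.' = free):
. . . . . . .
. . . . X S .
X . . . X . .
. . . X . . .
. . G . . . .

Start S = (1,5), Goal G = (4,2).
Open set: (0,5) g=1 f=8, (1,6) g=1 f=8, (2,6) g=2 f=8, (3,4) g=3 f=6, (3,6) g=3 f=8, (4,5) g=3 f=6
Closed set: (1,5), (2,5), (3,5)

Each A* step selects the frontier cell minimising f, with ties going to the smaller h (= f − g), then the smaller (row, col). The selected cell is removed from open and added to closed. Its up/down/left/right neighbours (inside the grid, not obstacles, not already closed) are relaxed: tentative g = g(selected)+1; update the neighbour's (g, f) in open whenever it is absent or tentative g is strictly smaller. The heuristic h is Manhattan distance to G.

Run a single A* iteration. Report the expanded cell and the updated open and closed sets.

expanded=(3,4); open=[(0,5) g=1 f=8, (1,6) g=1 f=8, (2,6) g=2 f=8, (3,6) g=3 f=8, (4,4) g=4 f=6, (4,5) g=3 f=6]; closed=[(1,5), (2,5), (3,4), (3,5)]

step 1: expand (3,4) (f=6, h=3) → closed; open now [(0,5) g=1 f=8, (1,6) g=1 f=8, (2,6) g=2 f=8, (3,6) g=3 f=8, (4,4) g=4 f=6, (4,5) g=3 f=6]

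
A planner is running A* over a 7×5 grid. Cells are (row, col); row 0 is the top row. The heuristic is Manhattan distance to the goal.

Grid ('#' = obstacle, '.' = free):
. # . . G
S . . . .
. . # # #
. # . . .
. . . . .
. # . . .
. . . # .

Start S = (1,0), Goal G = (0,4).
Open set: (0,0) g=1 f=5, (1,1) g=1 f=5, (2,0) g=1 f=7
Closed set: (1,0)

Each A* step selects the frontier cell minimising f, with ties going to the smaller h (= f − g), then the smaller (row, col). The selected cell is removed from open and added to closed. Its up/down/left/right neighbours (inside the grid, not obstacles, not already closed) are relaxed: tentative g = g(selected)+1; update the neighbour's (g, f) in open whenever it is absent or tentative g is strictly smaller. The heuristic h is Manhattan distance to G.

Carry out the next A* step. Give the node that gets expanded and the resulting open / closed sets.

step 1: expand (0,0) (f=5, h=4) → closed; open now [(1,1) g=1 f=5, (2,0) g=1 f=7]

expanded=(0,0); open=[(1,1) g=1 f=5, (2,0) g=1 f=7]; closed=[(0,0), (1,0)]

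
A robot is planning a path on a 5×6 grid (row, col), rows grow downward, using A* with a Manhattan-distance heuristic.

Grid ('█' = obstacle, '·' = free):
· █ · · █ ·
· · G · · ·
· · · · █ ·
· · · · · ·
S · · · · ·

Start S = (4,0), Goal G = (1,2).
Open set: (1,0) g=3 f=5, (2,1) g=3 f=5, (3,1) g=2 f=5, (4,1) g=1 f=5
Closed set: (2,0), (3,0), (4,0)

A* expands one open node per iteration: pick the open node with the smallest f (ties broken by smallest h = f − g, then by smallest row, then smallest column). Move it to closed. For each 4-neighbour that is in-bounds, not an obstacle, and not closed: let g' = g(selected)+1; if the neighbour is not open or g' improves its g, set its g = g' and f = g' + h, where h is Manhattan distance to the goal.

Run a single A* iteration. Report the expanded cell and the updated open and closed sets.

expanded=(1,0); open=[(0,0) g=4 f=7, (1,1) g=4 f=5, (2,1) g=3 f=5, (3,1) g=2 f=5, (4,1) g=1 f=5]; closed=[(1,0), (2,0), (3,0), (4,0)]

step 1: expand (1,0) (f=5, h=2) → closed; open now [(0,0) g=4 f=7, (1,1) g=4 f=5, (2,1) g=3 f=5, (3,1) g=2 f=5, (4,1) g=1 f=5]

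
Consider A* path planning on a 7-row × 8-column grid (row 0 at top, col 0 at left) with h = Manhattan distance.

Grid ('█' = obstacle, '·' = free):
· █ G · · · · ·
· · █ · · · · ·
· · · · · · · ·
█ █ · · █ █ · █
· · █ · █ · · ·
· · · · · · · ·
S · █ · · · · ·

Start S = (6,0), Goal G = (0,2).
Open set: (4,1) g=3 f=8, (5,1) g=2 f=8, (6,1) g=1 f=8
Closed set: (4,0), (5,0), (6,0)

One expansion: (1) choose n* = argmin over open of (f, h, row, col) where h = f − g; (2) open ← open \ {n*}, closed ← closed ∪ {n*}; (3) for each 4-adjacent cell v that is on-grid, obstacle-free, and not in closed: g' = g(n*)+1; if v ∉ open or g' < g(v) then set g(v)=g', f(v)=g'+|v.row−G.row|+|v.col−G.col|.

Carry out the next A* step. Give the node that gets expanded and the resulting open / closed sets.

step 1: expand (4,1) (f=8, h=5) → closed; open now [(5,1) g=2 f=8, (6,1) g=1 f=8]

expanded=(4,1); open=[(5,1) g=2 f=8, (6,1) g=1 f=8]; closed=[(4,0), (4,1), (5,0), (6,0)]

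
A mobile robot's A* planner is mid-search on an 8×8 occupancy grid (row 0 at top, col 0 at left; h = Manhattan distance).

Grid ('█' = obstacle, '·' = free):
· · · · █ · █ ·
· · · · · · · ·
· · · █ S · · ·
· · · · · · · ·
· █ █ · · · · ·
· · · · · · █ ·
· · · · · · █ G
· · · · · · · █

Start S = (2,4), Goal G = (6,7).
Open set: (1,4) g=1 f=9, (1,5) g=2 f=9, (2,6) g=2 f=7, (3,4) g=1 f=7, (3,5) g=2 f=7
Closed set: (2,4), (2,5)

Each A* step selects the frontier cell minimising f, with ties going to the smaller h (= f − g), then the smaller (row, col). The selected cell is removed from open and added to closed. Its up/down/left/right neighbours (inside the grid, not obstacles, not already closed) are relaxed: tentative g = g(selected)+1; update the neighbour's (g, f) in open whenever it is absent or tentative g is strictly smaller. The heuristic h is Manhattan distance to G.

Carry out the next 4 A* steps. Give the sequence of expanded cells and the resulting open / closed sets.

order=[(2,6) → (2,7) → (3,7) → (4,7)]; open=[(1,4) g=1 f=9, (1,5) g=2 f=9, (1,6) g=3 f=9, (1,7) g=4 f=9, (3,4) g=1 f=7, (3,5) g=2 f=7, (3,6) g=3 f=7, (4,6) g=6 f=9, (5,7) g=6 f=7]; closed=[(2,4), (2,5), (2,6), (2,7), (3,7), (4,7)]

step 1: expand (2,6) (f=7, h=5) → closed; open now [(1,4) g=1 f=9, (1,5) g=2 f=9, (1,6) g=3 f=9, (2,7) g=3 f=7, (3,4) g=1 f=7, (3,5) g=2 f=7, (3,6) g=3 f=7]
step 2: expand (2,7) (f=7, h=4) → closed; open now [(1,4) g=1 f=9, (1,5) g=2 f=9, (1,6) g=3 f=9, (1,7) g=4 f=9, (3,4) g=1 f=7, (3,5) g=2 f=7, (3,6) g=3 f=7, (3,7) g=4 f=7]
step 3: expand (3,7) (f=7, h=3) → closed; open now [(1,4) g=1 f=9, (1,5) g=2 f=9, (1,6) g=3 f=9, (1,7) g=4 f=9, (3,4) g=1 f=7, (3,5) g=2 f=7, (3,6) g=3 f=7, (4,7) g=5 f=7]
step 4: expand (4,7) (f=7, h=2) → closed; open now [(1,4) g=1 f=9, (1,5) g=2 f=9, (1,6) g=3 f=9, (1,7) g=4 f=9, (3,4) g=1 f=7, (3,5) g=2 f=7, (3,6) g=3 f=7, (4,6) g=6 f=9, (5,7) g=6 f=7]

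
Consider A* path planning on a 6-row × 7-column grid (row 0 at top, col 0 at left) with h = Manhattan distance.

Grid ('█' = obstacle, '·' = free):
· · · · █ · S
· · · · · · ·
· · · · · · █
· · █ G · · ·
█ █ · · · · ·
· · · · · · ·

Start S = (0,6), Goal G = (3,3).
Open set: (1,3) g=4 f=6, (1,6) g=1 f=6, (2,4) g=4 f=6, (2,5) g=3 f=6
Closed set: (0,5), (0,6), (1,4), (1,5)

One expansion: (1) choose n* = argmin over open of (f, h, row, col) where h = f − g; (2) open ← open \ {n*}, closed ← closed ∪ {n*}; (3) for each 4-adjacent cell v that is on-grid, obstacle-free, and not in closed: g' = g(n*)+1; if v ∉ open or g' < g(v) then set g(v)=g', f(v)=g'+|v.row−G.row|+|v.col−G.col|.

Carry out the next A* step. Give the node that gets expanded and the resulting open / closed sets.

step 1: expand (1,3) (f=6, h=2) → closed; open now [(0,3) g=5 f=8, (1,2) g=5 f=8, (1,6) g=1 f=6, (2,3) g=5 f=6, (2,4) g=4 f=6, (2,5) g=3 f=6]

expanded=(1,3); open=[(0,3) g=5 f=8, (1,2) g=5 f=8, (1,6) g=1 f=6, (2,3) g=5 f=6, (2,4) g=4 f=6, (2,5) g=3 f=6]; closed=[(0,5), (0,6), (1,3), (1,4), (1,5)]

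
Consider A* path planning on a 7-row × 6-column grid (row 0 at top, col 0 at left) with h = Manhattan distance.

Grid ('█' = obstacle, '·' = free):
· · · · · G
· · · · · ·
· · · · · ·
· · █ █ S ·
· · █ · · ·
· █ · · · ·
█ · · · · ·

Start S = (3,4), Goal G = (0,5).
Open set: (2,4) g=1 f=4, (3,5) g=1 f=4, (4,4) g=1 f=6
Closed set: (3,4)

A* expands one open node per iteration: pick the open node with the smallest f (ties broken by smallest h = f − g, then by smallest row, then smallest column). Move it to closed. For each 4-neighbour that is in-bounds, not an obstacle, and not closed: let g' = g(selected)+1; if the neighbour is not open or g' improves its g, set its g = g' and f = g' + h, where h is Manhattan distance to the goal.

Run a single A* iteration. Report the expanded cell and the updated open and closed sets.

step 1: expand (2,4) (f=4, h=3) → closed; open now [(1,4) g=2 f=4, (2,3) g=2 f=6, (2,5) g=2 f=4, (3,5) g=1 f=4, (4,4) g=1 f=6]

expanded=(2,4); open=[(1,4) g=2 f=4, (2,3) g=2 f=6, (2,5) g=2 f=4, (3,5) g=1 f=4, (4,4) g=1 f=6]; closed=[(2,4), (3,4)]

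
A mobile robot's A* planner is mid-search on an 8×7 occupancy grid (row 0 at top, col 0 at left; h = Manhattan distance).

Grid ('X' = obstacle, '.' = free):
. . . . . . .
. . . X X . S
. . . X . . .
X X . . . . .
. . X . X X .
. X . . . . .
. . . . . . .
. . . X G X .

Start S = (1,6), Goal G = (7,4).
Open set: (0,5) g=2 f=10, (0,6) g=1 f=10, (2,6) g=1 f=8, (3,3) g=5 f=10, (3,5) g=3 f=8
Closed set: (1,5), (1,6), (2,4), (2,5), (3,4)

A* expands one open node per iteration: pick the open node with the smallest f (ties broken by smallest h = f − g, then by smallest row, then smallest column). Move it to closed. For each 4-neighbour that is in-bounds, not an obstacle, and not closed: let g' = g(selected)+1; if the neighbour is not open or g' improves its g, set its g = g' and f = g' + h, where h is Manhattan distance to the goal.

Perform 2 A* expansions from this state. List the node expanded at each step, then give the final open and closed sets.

order=[(3,5) → (2,6)]; open=[(0,5) g=2 f=10, (0,6) g=1 f=10, (3,3) g=5 f=10, (3,6) g=2 f=8]; closed=[(1,5), (1,6), (2,4), (2,5), (2,6), (3,4), (3,5)]

step 1: expand (3,5) (f=8, h=5) → closed; open now [(0,5) g=2 f=10, (0,6) g=1 f=10, (2,6) g=1 f=8, (3,3) g=5 f=10, (3,6) g=4 f=10]
step 2: expand (2,6) (f=8, h=7) → closed; open now [(0,5) g=2 f=10, (0,6) g=1 f=10, (3,3) g=5 f=10, (3,6) g=2 f=8]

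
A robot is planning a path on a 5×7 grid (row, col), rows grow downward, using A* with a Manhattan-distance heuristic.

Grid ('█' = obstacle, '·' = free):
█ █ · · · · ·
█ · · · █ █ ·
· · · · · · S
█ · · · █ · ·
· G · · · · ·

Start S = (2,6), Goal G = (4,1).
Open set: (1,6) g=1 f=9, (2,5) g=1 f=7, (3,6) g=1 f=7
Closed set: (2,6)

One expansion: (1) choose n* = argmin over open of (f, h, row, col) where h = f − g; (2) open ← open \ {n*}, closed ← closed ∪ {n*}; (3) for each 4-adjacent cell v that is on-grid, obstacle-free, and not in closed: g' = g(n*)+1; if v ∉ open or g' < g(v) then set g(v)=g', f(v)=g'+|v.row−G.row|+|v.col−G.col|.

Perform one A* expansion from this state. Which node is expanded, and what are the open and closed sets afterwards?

step 1: expand (2,5) (f=7, h=6) → closed; open now [(1,6) g=1 f=9, (2,4) g=2 f=7, (3,5) g=2 f=7, (3,6) g=1 f=7]

expanded=(2,5); open=[(1,6) g=1 f=9, (2,4) g=2 f=7, (3,5) g=2 f=7, (3,6) g=1 f=7]; closed=[(2,5), (2,6)]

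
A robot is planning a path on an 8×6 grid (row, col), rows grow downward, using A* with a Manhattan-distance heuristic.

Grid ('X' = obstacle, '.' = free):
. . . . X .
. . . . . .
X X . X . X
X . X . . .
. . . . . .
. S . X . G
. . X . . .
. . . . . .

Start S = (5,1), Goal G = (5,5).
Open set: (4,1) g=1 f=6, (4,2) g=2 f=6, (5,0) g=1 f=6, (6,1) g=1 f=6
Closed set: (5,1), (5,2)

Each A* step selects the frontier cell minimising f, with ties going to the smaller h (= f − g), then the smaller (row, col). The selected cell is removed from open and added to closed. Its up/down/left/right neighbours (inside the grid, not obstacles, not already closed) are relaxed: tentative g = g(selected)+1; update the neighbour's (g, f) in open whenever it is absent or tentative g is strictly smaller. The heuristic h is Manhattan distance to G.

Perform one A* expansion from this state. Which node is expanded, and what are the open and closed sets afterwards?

expanded=(4,2); open=[(4,1) g=1 f=6, (4,3) g=3 f=6, (5,0) g=1 f=6, (6,1) g=1 f=6]; closed=[(4,2), (5,1), (5,2)]

step 1: expand (4,2) (f=6, h=4) → closed; open now [(4,1) g=1 f=6, (4,3) g=3 f=6, (5,0) g=1 f=6, (6,1) g=1 f=6]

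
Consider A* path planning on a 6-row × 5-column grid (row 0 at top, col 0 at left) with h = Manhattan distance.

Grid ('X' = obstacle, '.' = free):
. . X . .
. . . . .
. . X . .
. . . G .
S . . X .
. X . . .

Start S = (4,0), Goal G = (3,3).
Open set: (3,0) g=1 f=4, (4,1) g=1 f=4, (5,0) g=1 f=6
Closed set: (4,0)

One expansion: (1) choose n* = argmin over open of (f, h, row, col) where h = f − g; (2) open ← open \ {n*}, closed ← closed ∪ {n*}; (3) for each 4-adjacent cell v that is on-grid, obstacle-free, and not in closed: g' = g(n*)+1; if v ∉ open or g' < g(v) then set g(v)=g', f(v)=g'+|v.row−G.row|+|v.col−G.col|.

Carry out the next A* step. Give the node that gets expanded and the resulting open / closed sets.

expanded=(3,0); open=[(2,0) g=2 f=6, (3,1) g=2 f=4, (4,1) g=1 f=4, (5,0) g=1 f=6]; closed=[(3,0), (4,0)]

step 1: expand (3,0) (f=4, h=3) → closed; open now [(2,0) g=2 f=6, (3,1) g=2 f=4, (4,1) g=1 f=4, (5,0) g=1 f=6]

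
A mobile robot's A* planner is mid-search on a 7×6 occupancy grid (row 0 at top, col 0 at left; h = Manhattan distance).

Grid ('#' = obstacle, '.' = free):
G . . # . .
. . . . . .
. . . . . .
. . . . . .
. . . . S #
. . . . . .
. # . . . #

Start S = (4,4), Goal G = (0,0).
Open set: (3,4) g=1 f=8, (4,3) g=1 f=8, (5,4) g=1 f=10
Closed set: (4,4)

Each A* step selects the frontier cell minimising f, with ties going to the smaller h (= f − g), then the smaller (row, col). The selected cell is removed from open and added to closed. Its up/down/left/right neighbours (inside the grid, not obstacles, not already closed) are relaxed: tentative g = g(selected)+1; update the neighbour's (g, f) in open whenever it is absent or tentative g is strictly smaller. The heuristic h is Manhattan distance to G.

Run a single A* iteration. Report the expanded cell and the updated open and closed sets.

step 1: expand (3,4) (f=8, h=7) → closed; open now [(2,4) g=2 f=8, (3,3) g=2 f=8, (3,5) g=2 f=10, (4,3) g=1 f=8, (5,4) g=1 f=10]

expanded=(3,4); open=[(2,4) g=2 f=8, (3,3) g=2 f=8, (3,5) g=2 f=10, (4,3) g=1 f=8, (5,4) g=1 f=10]; closed=[(3,4), (4,4)]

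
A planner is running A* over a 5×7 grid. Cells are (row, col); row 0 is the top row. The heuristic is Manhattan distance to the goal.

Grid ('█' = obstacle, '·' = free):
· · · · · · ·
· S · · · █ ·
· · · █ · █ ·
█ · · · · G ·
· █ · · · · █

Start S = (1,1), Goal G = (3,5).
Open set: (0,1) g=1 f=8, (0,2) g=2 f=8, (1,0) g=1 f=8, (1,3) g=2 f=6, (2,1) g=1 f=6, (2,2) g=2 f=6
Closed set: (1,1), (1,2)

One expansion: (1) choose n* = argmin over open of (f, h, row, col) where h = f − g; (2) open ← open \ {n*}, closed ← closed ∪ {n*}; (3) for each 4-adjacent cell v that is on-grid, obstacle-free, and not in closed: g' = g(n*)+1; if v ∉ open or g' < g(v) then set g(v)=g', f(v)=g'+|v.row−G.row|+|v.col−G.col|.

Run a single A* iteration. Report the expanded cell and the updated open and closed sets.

expanded=(1,3); open=[(0,1) g=1 f=8, (0,2) g=2 f=8, (0,3) g=3 f=8, (1,0) g=1 f=8, (1,4) g=3 f=6, (2,1) g=1 f=6, (2,2) g=2 f=6]; closed=[(1,1), (1,2), (1,3)]

step 1: expand (1,3) (f=6, h=4) → closed; open now [(0,1) g=1 f=8, (0,2) g=2 f=8, (0,3) g=3 f=8, (1,0) g=1 f=8, (1,4) g=3 f=6, (2,1) g=1 f=6, (2,2) g=2 f=6]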